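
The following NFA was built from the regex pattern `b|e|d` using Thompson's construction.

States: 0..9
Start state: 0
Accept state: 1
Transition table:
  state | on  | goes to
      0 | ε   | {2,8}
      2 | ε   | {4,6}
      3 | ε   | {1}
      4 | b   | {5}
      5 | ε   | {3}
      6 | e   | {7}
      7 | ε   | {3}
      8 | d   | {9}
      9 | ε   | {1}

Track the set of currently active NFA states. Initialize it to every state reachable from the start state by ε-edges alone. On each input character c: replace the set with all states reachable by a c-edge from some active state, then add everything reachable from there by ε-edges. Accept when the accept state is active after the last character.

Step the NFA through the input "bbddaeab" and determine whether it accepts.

Answer: REJECT

Trace:
S₀ = ε-closure({0}) = {0,2,4,6,8}
'b' @ 1: {1,3,5}  (accept∈set)
'b' @ 2: {}  — no active states
rest 'ddaeab' ignored (set empty)
end set {} — state 1 not in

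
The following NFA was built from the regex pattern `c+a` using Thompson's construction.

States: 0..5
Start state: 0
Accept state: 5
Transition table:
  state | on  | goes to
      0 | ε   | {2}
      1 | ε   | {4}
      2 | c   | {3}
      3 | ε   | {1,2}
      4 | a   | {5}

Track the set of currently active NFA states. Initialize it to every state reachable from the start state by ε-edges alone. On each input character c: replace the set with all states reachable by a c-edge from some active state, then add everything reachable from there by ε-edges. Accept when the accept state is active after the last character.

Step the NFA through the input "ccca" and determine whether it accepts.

S₀ = ε-closure({0}) = {0,2}
'c' @ 1: {1,2,3,4}
'c' @ 2: {1,2,3,4}
'c' @ 3: {1,2,3,4}
'a' @ 4: {5}  [accepting]
final: {5}; accept 5 in set

Answer: ACCEPT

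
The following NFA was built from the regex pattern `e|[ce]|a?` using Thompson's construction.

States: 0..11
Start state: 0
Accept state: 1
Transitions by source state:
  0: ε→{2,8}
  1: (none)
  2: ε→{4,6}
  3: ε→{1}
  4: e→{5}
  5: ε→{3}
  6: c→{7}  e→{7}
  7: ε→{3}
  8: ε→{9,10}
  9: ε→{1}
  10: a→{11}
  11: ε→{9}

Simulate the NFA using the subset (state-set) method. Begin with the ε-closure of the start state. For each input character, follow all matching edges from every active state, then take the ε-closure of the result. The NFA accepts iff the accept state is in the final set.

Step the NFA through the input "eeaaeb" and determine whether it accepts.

Answer: REJECT

Derivation:
start: ε-closure({0}) = {0,1,2,4,6,8,9,10}
'e' @ 1: {1,3,5,7}  [accepting]
'e' @ 2: {}  — dead — no transitions
rest 'aaeb' ignored (set empty)
final: {}; accept 1 not in set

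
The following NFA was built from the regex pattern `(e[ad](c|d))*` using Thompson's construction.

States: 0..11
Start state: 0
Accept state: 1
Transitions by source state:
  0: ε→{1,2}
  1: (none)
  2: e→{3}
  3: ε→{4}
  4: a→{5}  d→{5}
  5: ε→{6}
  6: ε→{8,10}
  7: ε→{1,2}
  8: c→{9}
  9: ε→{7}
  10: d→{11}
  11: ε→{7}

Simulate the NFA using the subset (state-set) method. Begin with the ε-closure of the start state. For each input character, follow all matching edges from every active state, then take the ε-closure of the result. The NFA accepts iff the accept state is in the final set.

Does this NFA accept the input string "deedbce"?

Answer: REJECT

Trace:
S₀ = ε-closure({0}) = {0,1,2}
'd' @ 1: {}  — no active states
rest 'eedbce' ignored (set empty)
end set {} — state 1 not in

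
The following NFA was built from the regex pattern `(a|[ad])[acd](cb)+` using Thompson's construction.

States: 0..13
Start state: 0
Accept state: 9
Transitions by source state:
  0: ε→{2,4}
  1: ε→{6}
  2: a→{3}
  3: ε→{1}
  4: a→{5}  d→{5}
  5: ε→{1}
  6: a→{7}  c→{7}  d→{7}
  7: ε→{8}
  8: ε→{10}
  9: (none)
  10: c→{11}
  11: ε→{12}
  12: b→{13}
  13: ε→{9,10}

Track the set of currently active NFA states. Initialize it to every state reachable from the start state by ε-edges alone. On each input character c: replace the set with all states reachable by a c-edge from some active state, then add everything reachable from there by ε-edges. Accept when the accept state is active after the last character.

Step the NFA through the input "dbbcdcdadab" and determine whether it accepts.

start: ε-closure({0}) = {0,2,4}
'd' @ 1: {1,5,6}
'b' @ 2: {}  — no active states
rest 'bcdcdadab' ignored (set empty)
final: {}; accept 9 not in set

Answer: REJECT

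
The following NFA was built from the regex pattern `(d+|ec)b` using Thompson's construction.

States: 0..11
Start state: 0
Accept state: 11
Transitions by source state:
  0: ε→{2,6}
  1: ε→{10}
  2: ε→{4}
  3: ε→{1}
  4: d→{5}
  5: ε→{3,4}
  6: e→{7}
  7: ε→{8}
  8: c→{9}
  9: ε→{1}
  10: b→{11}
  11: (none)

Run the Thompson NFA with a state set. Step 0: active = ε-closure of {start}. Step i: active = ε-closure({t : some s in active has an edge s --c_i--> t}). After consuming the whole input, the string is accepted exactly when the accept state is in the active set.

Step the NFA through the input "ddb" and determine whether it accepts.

start: ε-closure({0}) = {0,2,4,6}
'd' @ 1: {1,3,4,5,10}
'd' @ 2: {1,3,4,5,10}
'b' @ 3: {11}  [accepting]
after full input: {11}  (accept=11 in)

Answer: ACCEPT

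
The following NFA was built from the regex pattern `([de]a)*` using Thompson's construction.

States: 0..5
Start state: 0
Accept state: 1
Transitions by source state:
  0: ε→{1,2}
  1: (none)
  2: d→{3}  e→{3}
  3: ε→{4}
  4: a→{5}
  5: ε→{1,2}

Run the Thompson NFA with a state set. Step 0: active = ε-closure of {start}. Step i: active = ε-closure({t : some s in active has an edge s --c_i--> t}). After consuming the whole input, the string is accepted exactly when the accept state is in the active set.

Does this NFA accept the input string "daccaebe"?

Answer: REJECT

Steps:
initial (ε-close {0}): {0,1,2}
'd' @ 1: {3,4}
'a' @ 2: {1,2,5}  (accept∈set)
'c' @ 3: {}  — state set empty
rest 'caebe' ignored (set empty)
final: {}; accept 1 not in set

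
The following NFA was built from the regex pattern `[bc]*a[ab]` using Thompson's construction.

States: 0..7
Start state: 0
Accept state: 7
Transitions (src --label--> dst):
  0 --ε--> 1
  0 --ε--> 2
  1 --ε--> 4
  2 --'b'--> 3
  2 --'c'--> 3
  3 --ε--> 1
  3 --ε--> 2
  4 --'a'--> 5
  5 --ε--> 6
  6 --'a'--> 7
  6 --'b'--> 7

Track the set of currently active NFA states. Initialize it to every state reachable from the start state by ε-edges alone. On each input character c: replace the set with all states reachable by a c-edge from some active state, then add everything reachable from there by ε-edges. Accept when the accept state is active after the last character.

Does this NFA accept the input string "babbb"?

S₀ = ε-closure({0}) = {0,1,2,4}
'b' @ 1: {1,2,3,4}
'a' @ 2: {5,6}
'b' @ 3: {7}  [accepting]
'b' @ 4: {}  — dead — no transitions
rest 'b' ignored (set empty)
final: {}; accept 7 not in set

Answer: REJECT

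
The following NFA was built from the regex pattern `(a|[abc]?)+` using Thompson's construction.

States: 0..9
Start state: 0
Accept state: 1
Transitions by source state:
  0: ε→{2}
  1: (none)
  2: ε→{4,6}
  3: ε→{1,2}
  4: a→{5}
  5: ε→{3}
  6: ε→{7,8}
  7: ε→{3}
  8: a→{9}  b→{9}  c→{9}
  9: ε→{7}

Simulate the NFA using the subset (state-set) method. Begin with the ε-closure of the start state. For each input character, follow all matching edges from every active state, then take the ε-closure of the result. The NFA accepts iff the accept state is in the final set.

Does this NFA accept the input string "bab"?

Answer: ACCEPT

Trace:
initial (ε-close {0}): {0,1,2,3,4,6,7,8}
'b' @ 1: {1,2,3,4,6,7,8,9}  (accept∈set)
'a' @ 2: {1,2,3,4,5,6,7,8,9}  (accept∈set)
'b' @ 3: {1,2,3,4,6,7,8,9}  (accept∈set)
after full input: {1,2,3,4,6,7,8,9}  (accept=1 in)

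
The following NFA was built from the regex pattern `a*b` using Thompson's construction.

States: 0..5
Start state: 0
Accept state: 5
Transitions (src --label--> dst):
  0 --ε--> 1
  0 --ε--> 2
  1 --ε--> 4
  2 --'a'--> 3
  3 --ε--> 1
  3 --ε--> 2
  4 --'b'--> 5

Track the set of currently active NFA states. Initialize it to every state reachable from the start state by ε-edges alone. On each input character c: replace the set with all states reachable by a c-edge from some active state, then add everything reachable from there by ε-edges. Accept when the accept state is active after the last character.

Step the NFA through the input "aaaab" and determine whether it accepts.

Answer: ACCEPT

Steps:
start: ε-closure({0}) = {0,1,2,4}
'a' @ 1: {1,2,3,4}
'a' @ 2: {1,2,3,4}
'a' @ 3: {1,2,3,4}
'a' @ 4: {1,2,3,4}
'b' @ 5: {5}  (accept∈set)
end set {5} — state 5 in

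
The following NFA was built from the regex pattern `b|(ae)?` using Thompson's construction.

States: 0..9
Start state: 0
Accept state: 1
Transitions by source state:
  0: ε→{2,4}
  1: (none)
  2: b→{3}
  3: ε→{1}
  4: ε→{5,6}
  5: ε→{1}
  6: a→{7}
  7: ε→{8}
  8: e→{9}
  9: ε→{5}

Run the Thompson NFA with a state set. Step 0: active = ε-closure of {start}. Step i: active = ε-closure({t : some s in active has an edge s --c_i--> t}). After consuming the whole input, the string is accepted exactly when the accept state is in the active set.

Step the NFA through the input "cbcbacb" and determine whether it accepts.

Answer: REJECT

Steps:
start: ε-closure({0}) = {0,1,2,4,5,6}
'c' @ 1: {}  — state set empty
rest 'bcbacb' ignored (set empty)
end set {} — state 1 not in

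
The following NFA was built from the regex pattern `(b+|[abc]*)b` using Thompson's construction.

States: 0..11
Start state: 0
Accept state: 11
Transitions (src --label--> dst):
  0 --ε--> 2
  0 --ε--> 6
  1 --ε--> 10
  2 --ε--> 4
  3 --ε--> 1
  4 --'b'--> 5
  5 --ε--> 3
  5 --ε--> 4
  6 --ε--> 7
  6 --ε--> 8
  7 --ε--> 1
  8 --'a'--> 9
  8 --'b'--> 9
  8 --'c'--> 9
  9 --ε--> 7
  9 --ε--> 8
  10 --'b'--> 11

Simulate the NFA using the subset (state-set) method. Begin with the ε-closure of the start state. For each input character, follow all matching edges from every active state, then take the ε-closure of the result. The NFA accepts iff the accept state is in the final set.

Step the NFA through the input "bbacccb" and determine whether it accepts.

Answer: ACCEPT

Trace:
S₀ = ε-closure({0}) = {0,1,2,4,6,7,8,10}
'b' @ 1: {1,3,4,5,7,8,9,10,11}  (accept∈set)
'b' @ 2: {1,3,4,5,7,8,9,10,11}  (accept∈set)
'a' @ 3: {1,7,8,9,10}
'c' @ 4: {1,7,8,9,10}
'c' @ 5: {1,7,8,9,10}
'c' @ 6: {1,7,8,9,10}
'b' @ 7: {1,7,8,9,10,11}  (accept∈set)
final: {1,7,8,9,10,11}; accept 11 in set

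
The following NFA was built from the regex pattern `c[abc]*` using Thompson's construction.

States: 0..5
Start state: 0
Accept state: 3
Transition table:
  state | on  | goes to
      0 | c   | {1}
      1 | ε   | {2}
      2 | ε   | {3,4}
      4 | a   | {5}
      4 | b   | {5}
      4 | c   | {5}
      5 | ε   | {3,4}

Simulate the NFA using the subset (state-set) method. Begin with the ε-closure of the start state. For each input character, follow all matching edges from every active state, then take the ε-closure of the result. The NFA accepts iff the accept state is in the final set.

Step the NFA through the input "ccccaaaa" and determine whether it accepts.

S₀ = ε-closure({0}) = {0}
'c' @ 1: {1,2,3,4}  [accepting]
'c' @ 2: {3,4,5}  [accepting]
'c' @ 3: {3,4,5}  [accepting]
'c' @ 4: {3,4,5}  [accepting]
'a' @ 5: {3,4,5}  [accepting]
'a' @ 6: {3,4,5}  [accepting]
'a' @ 7: {3,4,5}  [accepting]
'a' @ 8: {3,4,5}  [accepting]
end set {3,4,5} — state 3 in

Answer: ACCEPT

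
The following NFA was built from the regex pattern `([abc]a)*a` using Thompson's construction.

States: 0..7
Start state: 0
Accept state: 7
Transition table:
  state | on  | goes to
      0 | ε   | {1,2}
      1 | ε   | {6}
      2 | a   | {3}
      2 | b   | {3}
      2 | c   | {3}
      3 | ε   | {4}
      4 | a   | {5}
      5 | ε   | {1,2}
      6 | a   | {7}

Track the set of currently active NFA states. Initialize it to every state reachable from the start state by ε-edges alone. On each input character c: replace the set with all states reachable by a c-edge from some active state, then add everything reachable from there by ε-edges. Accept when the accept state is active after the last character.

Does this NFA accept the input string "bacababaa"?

Answer: ACCEPT

Trace:
initial (ε-close {0}): {0,1,2,6}
'b' @ 1: {3,4}
'a' @ 2: {1,2,5,6}
'c' @ 3: {3,4}
'a' @ 4: {1,2,5,6}
'b' @ 5: {3,4}
'a' @ 6: {1,2,5,6}
'b' @ 7: {3,4}
'a' @ 8: {1,2,5,6}
'a' @ 9: {3,4,7}  [accepting]
end set {3,4,7} — state 7 in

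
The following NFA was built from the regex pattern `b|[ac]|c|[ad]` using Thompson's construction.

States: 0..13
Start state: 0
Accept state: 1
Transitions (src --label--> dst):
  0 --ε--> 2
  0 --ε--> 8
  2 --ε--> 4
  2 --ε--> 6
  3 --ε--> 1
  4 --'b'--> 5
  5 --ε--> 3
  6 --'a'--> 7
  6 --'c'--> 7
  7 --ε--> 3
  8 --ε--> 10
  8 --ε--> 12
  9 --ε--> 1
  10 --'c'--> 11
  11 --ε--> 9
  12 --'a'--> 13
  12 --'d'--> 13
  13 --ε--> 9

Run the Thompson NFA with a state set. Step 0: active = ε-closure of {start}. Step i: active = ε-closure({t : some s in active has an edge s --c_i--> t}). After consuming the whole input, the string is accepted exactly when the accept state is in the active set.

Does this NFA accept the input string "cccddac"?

Answer: REJECT

Steps:
S₀ = ε-closure({0}) = {0,2,4,6,8,10,12}
'c' @ 1: {1,3,7,9,11}  (accept∈set)
'c' @ 2: {}  — state set empty
rest 'cddac' ignored (set empty)
end set {} — state 1 not in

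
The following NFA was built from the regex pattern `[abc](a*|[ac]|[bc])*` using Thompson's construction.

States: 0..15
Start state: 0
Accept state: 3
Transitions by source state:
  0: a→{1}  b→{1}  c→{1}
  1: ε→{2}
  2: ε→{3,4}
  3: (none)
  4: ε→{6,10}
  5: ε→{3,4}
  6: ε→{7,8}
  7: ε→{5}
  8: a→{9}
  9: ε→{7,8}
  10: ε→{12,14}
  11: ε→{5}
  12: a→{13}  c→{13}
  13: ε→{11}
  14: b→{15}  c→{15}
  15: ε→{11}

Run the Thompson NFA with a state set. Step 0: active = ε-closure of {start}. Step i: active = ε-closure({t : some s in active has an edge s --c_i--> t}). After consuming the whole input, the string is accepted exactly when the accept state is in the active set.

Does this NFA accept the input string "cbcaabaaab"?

Answer: ACCEPT

Trace:
initial (ε-close {0}): {0}
'c' @ 1: {1,2,3,4,5,6,7,8,10,12,14}  [accepting]
'b' @ 2: {3,4,5,6,7,8,10,11,12,14,15}  [accepting]
'c' @ 3: {3,4,5,6,7,8,10,11,12,13,14,15}  [accepting]
'a' @ 4: {3,4,5,6,7,8,9,10,11,12,13,14}  [accepting]
'a' @ 5: {3,4,5,6,7,8,9,10,11,12,13,14}  [accepting]
'b' @ 6: {3,4,5,6,7,8,10,11,12,14,15}  [accepting]
'a' @ 7: {3,4,5,6,7,8,9,10,11,12,13,14}  [accepting]
'a' @ 8: {3,4,5,6,7,8,9,10,11,12,13,14}  [accepting]
'a' @ 9: {3,4,5,6,7,8,9,10,11,12,13,14}  [accepting]
'b' @ 10: {3,4,5,6,7,8,10,11,12,14,15}  [accepting]
final: {3,4,5,6,7,8,10,11,12,14,15}; accept 3 in set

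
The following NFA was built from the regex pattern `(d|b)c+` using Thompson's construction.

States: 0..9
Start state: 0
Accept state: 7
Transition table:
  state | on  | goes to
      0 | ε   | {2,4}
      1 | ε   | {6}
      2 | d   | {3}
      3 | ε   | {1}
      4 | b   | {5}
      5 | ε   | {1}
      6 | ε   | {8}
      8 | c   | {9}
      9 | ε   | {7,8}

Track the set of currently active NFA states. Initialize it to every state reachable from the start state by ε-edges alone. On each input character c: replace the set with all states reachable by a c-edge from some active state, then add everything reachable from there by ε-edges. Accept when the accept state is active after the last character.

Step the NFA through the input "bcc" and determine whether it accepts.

start: ε-closure({0}) = {0,2,4}
'b' @ 1: {1,5,6,8}
'c' @ 2: {7,8,9}  ✓accept
'c' @ 3: {7,8,9}  ✓accept
end set {7,8,9} — state 7 in

Answer: ACCEPT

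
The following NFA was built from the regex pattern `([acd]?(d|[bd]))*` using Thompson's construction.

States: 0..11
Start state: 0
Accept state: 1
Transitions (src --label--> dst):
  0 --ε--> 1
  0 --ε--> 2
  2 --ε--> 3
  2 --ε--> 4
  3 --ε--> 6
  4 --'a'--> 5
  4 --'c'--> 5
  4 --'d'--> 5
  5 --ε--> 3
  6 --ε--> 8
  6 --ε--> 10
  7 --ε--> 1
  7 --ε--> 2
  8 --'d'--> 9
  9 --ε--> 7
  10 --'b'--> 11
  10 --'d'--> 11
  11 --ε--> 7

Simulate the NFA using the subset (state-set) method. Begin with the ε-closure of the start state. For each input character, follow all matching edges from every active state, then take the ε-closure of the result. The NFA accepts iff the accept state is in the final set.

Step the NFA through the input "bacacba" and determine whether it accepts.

Answer: REJECT

Derivation:
initial (ε-close {0}): {0,1,2,3,4,6,8,10}
'b' @ 1: {1,2,3,4,6,7,8,10,11}  ✓accept
'a' @ 2: {3,5,6,8,10}
'c' @ 3: {}  — state set empty
rest 'acba' ignored (set empty)
final: {}; accept 1 not in set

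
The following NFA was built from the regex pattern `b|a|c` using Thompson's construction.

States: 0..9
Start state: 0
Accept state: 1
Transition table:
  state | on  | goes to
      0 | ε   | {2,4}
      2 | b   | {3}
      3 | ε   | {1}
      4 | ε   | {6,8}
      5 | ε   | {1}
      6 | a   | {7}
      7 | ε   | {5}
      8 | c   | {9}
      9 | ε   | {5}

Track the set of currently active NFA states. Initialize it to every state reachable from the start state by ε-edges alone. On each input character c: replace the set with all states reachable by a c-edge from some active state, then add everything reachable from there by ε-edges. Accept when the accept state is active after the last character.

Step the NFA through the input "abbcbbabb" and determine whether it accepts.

initial (ε-close {0}): {0,2,4,6,8}
'a' @ 1: {1,5,7}  [accepting]
'b' @ 2: {}  — state set empty
rest 'bcbbabb' ignored (set empty)
end set {} — state 1 not in

Answer: REJECT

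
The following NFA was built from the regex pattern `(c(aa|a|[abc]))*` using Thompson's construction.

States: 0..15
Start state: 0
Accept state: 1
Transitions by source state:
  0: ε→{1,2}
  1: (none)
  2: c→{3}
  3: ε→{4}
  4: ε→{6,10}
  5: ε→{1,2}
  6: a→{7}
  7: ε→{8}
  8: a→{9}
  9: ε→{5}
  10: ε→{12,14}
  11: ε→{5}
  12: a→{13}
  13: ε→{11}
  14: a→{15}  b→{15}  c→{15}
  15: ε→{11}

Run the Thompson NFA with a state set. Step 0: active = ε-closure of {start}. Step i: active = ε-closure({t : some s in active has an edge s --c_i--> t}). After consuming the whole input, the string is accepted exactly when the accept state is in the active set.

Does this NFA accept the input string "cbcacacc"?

S₀ = ε-closure({0}) = {0,1,2}
'c' @ 1: {3,4,6,10,12,14}
'b' @ 2: {1,2,5,11,15}  [accepting]
'c' @ 3: {3,4,6,10,12,14}
'a' @ 4: {1,2,5,7,8,11,13,15}  [accepting]
'c' @ 5: {3,4,6,10,12,14}
'a' @ 6: {1,2,5,7,8,11,13,15}  [accepting]
'c' @ 7: {3,4,6,10,12,14}
'c' @ 8: {1,2,5,11,15}  [accepting]
end set {1,2,5,11,15} — state 1 in

Answer: ACCEPT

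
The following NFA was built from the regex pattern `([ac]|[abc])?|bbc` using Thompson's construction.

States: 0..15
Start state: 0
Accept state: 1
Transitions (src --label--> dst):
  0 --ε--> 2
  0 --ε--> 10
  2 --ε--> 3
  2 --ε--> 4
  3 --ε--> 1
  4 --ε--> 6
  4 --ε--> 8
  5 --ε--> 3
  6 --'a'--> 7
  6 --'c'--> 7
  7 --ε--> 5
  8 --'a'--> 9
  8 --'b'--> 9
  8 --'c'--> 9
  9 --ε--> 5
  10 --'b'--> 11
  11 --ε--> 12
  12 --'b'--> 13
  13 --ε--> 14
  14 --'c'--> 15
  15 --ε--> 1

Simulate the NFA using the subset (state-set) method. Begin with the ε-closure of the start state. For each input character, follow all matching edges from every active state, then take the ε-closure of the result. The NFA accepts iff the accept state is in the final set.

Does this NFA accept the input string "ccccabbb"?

Answer: REJECT

Steps:
start: ε-closure({0}) = {0,1,2,3,4,6,8,10}
'c' @ 1: {1,3,5,7,9}  [accepting]
'c' @ 2: {}  — state set empty
rest 'ccabbb' ignored (set empty)
after full input: {}  (accept=1 not in)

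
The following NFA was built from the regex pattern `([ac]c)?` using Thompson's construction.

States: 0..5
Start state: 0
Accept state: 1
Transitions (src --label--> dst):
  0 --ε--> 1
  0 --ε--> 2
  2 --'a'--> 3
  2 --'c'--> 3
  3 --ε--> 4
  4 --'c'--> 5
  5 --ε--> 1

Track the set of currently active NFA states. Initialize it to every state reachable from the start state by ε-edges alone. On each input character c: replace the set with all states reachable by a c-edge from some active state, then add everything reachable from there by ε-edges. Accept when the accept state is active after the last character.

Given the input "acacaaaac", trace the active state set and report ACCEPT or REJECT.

Answer: REJECT

Steps:
S₀ = ε-closure({0}) = {0,1,2}
'a' @ 1: {3,4}
'c' @ 2: {1,5}  [accepting]
'a' @ 3: {}  — no active states
rest 'caaaac' ignored (set empty)
final: {}; accept 1 not in set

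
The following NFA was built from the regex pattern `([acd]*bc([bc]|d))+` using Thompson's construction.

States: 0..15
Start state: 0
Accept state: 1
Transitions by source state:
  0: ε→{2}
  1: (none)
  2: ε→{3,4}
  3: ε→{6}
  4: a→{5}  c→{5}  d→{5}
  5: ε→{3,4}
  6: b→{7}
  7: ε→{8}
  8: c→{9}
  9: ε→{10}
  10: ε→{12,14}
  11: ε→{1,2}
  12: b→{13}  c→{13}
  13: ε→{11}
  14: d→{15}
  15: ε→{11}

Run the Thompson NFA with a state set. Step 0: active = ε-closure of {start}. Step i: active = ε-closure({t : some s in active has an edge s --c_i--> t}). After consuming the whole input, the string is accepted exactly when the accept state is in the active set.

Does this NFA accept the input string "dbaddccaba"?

Answer: REJECT

Derivation:
S₀ = ε-closure({0}) = {0,2,3,4,6}
'd' @ 1: {3,4,5,6}
'b' @ 2: {7,8}
'a' @ 3: {}  — state set empty
rest 'ddccaba' ignored (set empty)
after full input: {}  (accept=1 not in)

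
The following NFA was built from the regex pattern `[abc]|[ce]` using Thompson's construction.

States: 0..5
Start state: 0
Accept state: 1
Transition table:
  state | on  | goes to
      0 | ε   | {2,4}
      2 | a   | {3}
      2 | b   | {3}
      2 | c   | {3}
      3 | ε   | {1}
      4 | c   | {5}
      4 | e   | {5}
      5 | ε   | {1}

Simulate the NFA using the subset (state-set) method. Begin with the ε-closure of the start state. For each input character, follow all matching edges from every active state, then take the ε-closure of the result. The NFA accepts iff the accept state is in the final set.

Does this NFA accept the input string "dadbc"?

Answer: REJECT

Derivation:
initial (ε-close {0}): {0,2,4}
'd' @ 1: {}  — state set empty
rest 'adbc' ignored (set empty)
final: {}; accept 1 not in set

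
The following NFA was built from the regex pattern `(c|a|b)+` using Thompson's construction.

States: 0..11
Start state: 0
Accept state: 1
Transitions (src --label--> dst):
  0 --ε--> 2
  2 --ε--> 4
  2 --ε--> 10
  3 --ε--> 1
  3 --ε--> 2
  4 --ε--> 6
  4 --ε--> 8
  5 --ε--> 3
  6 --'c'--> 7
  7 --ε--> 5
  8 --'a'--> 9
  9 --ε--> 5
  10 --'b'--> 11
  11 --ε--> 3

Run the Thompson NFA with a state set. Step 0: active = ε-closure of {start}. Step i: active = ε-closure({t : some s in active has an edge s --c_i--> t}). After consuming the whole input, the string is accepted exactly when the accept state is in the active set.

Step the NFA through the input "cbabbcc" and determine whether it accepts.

Answer: ACCEPT

Steps:
start: ε-closure({0}) = {0,2,4,6,8,10}
'c' @ 1: {1,2,3,4,5,6,7,8,10}  ✓accept
'b' @ 2: {1,2,3,4,6,8,10,11}  ✓accept
'a' @ 3: {1,2,3,4,5,6,8,9,10}  ✓accept
'b' @ 4: {1,2,3,4,6,8,10,11}  ✓accept
'b' @ 5: {1,2,3,4,6,8,10,11}  ✓accept
'c' @ 6: {1,2,3,4,5,6,7,8,10}  ✓accept
'c' @ 7: {1,2,3,4,5,6,7,8,10}  ✓accept
after full input: {1,2,3,4,5,6,7,8,10}  (accept=1 in)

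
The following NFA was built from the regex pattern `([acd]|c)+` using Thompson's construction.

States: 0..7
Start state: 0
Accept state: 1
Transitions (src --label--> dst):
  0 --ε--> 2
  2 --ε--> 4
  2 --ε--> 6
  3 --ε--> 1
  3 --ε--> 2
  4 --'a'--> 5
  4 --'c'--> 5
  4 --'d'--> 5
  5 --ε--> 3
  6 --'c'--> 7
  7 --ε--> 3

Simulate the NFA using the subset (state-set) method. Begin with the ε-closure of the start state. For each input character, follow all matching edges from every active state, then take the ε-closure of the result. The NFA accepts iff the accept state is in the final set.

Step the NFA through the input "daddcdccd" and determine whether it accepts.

Answer: ACCEPT

Trace:
S₀ = ε-closure({0}) = {0,2,4,6}
'd' @ 1: {1,2,3,4,5,6}  [accepting]
'a' @ 2: {1,2,3,4,5,6}  [accepting]
'd' @ 3: {1,2,3,4,5,6}  [accepting]
'd' @ 4: {1,2,3,4,5,6}  [accepting]
'c' @ 5: {1,2,3,4,5,6,7}  [accepting]
'd' @ 6: {1,2,3,4,5,6}  [accepting]
'c' @ 7: {1,2,3,4,5,6,7}  [accepting]
'c' @ 8: {1,2,3,4,5,6,7}  [accepting]
'd' @ 9: {1,2,3,4,5,6}  [accepting]
final: {1,2,3,4,5,6}; accept 1 in set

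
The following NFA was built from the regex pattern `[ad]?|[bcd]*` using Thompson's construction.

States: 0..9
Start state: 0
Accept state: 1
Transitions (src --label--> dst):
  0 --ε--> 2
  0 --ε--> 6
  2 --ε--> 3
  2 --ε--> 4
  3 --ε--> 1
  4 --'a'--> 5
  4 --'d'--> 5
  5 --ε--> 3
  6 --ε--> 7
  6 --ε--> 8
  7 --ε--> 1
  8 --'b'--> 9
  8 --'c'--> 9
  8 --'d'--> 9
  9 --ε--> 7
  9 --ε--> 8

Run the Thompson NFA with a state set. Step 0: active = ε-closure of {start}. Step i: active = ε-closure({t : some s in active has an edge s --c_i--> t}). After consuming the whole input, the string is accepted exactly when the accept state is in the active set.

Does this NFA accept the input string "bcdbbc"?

Answer: ACCEPT

Trace:
start: ε-closure({0}) = {0,1,2,3,4,6,7,8}
'b' @ 1: {1,7,8,9}  [accepting]
'c' @ 2: {1,7,8,9}  [accepting]
'd' @ 3: {1,7,8,9}  [accepting]
'b' @ 4: {1,7,8,9}  [accepting]
'b' @ 5: {1,7,8,9}  [accepting]
'c' @ 6: {1,7,8,9}  [accepting]
end set {1,7,8,9} — state 1 in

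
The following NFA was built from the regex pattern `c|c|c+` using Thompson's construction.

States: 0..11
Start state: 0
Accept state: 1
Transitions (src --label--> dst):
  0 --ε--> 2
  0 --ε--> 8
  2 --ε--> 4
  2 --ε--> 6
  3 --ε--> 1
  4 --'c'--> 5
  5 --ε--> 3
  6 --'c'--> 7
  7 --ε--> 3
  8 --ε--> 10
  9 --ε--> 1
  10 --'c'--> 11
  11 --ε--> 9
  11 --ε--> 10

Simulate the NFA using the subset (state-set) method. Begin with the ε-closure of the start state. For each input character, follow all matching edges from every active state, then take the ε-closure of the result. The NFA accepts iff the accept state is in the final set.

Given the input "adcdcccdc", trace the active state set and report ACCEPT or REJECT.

Answer: REJECT

Trace:
S₀ = ε-closure({0}) = {0,2,4,6,8,10}
'a' @ 1: {}  — no active states
rest 'dcdcccdc' ignored (set empty)
after full input: {}  (accept=1 not in)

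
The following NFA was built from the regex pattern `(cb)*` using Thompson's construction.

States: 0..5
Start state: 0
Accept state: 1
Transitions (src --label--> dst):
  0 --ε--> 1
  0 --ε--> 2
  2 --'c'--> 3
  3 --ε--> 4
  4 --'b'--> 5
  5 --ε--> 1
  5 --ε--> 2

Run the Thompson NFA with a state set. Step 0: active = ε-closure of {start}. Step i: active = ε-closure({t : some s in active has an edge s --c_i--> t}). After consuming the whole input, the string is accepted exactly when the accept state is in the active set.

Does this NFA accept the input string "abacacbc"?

Answer: REJECT

Trace:
S₀ = ε-closure({0}) = {0,1,2}
'a' @ 1: {}  — no active states
rest 'bacacbc' ignored (set empty)
final: {}; accept 1 not in set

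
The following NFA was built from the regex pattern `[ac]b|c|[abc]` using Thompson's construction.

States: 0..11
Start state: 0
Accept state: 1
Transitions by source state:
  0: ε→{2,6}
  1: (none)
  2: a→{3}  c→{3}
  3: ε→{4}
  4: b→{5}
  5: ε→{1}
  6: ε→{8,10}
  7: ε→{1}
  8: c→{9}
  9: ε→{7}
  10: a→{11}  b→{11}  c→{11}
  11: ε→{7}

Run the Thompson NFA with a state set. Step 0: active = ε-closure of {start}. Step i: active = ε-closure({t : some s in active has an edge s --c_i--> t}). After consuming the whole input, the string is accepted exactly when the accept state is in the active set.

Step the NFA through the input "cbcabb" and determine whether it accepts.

start: ε-closure({0}) = {0,2,6,8,10}
'c' @ 1: {1,3,4,7,9,11}  ✓accept
'b' @ 2: {1,5}  ✓accept
'c' @ 3: {}  — state set empty
rest 'abb' ignored (set empty)
after full input: {}  (accept=1 not in)

Answer: REJECT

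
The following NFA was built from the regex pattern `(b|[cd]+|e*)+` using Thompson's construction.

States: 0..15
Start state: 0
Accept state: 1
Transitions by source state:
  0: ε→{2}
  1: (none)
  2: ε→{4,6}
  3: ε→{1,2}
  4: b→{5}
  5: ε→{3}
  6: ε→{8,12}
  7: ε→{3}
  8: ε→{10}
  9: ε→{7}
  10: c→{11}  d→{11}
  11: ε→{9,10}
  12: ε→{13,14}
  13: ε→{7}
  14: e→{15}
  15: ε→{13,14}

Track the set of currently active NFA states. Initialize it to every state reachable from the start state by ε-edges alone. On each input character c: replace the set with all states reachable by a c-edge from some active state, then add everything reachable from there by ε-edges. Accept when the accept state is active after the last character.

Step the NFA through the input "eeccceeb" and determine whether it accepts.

S₀ = ε-closure({0}) = {0,1,2,3,4,6,7,8,10,12,13,14}
'e' @ 1: {1,2,3,4,6,7,8,10,12,13,14,15}  (accept∈set)
'e' @ 2: {1,2,3,4,6,7,8,10,12,13,14,15}  (accept∈set)
'c' @ 3: {1,2,3,4,6,7,8,9,10,11,12,13,14}  (accept∈set)
'c' @ 4: {1,2,3,4,6,7,8,9,10,11,12,13,14}  (accept∈set)
'c' @ 5: {1,2,3,4,6,7,8,9,10,11,12,13,14}  (accept∈set)
'e' @ 6: {1,2,3,4,6,7,8,10,12,13,14,15}  (accept∈set)
'e' @ 7: {1,2,3,4,6,7,8,10,12,13,14,15}  (accept∈set)
'b' @ 8: {1,2,3,4,5,6,7,8,10,12,13,14}  (accept∈set)
after full input: {1,2,3,4,5,6,7,8,10,12,13,14}  (accept=1 in)

Answer: ACCEPT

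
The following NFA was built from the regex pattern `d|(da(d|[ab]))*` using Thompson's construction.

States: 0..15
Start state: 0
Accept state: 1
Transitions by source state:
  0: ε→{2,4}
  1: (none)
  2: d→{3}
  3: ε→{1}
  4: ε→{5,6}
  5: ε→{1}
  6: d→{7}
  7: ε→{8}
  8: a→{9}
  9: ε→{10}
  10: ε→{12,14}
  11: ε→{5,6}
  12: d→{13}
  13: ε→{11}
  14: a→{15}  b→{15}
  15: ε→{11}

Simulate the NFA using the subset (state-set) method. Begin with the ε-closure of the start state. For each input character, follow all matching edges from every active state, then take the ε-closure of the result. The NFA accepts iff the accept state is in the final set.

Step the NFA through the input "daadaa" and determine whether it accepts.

Answer: ACCEPT

Steps:
start: ε-closure({0}) = {0,1,2,4,5,6}
'd' @ 1: {1,3,7,8}  [accepting]
'a' @ 2: {9,10,12,14}
'a' @ 3: {1,5,6,11,15}  [accepting]
'd' @ 4: {7,8}
'a' @ 5: {9,10,12,14}
'a' @ 6: {1,5,6,11,15}  [accepting]
after full input: {1,5,6,11,15}  (accept=1 in)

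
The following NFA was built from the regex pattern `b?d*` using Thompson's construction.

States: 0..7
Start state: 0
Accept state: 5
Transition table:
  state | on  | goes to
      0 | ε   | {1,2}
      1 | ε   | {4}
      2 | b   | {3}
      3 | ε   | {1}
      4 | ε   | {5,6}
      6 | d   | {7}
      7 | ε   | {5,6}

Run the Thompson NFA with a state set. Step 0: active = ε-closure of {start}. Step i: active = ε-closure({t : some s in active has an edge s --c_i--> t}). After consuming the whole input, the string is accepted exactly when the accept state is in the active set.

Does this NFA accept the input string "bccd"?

start: ε-closure({0}) = {0,1,2,4,5,6}
'b' @ 1: {1,3,4,5,6}  (accept∈set)
'c' @ 2: {}  — no active states
rest 'cd' ignored (set empty)
final: {}; accept 5 not in set

Answer: REJECT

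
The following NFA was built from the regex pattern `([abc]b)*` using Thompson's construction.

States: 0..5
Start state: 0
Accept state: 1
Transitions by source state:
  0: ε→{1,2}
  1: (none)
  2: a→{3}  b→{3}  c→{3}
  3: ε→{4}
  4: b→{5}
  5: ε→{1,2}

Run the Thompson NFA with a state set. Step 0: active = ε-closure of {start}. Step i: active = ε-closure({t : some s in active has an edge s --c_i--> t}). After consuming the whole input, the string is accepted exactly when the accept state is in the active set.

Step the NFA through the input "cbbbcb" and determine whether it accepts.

Answer: ACCEPT

Trace:
initial (ε-close {0}): {0,1,2}
'c' @ 1: {3,4}
'b' @ 2: {1,2,5}  ✓accept
'b' @ 3: {3,4}
'b' @ 4: {1,2,5}  ✓accept
'c' @ 5: {3,4}
'b' @ 6: {1,2,5}  ✓accept
end set {1,2,5} — state 1 in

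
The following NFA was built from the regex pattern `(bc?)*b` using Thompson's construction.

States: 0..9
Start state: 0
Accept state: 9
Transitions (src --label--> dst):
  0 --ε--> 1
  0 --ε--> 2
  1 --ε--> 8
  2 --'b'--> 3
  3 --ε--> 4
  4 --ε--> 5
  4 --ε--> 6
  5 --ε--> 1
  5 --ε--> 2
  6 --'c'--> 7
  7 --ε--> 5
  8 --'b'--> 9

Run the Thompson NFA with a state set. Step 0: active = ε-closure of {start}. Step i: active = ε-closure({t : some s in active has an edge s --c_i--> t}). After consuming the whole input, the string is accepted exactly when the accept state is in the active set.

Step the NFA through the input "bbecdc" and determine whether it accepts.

Answer: REJECT

Steps:
start: ε-closure({0}) = {0,1,2,8}
'b' @ 1: {1,2,3,4,5,6,8,9}  ✓accept
'b' @ 2: {1,2,3,4,5,6,8,9}  ✓accept
'e' @ 3: {}  — dead — no transitions
rest 'cdc' ignored (set empty)
final: {}; accept 9 not in set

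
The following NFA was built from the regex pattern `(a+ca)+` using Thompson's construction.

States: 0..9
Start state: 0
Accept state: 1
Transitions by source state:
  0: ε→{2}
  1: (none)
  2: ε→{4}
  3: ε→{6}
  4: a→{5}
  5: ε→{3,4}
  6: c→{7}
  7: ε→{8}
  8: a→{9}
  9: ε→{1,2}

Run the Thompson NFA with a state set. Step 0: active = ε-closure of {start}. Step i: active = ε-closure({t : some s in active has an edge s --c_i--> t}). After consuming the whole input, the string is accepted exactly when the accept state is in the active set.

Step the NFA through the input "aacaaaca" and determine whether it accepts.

Answer: ACCEPT

Derivation:
initial (ε-close {0}): {0,2,4}
'a' @ 1: {3,4,5,6}
'a' @ 2: {3,4,5,6}
'c' @ 3: {7,8}
'a' @ 4: {1,2,4,9}  ✓accept
'a' @ 5: {3,4,5,6}
'a' @ 6: {3,4,5,6}
'c' @ 7: {7,8}
'a' @ 8: {1,2,4,9}  ✓accept
after full input: {1,2,4,9}  (accept=1 in)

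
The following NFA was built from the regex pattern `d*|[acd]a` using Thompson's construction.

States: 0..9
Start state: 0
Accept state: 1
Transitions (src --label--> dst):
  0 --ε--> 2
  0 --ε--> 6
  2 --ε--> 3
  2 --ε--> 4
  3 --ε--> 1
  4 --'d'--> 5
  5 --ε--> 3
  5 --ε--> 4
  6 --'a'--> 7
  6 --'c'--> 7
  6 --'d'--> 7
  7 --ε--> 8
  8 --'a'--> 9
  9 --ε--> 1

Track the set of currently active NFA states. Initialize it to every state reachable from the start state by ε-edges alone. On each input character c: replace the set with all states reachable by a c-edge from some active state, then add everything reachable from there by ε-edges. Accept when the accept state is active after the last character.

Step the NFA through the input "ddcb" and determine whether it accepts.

Answer: REJECT

Steps:
S₀ = ε-closure({0}) = {0,1,2,3,4,6}
'd' @ 1: {1,3,4,5,7,8}  [accepting]
'd' @ 2: {1,3,4,5}  [accepting]
'c' @ 3: {}  — dead — no transitions
rest 'b' ignored (set empty)
end set {} — state 1 not in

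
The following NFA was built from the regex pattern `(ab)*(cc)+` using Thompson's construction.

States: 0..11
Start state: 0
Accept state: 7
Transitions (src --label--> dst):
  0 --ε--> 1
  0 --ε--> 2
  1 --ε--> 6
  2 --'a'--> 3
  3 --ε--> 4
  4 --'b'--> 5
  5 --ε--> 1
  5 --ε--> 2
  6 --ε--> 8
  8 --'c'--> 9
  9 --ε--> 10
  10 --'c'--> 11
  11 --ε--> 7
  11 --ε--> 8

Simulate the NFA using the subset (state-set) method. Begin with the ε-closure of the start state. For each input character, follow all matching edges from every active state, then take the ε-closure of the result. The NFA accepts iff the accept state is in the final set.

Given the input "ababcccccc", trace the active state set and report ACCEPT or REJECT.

Answer: ACCEPT

Trace:
S₀ = ε-closure({0}) = {0,1,2,6,8}
'a' @ 1: {3,4}
'b' @ 2: {1,2,5,6,8}
'a' @ 3: {3,4}
'b' @ 4: {1,2,5,6,8}
'c' @ 5: {9,10}
'c' @ 6: {7,8,11}  (accept∈set)
'c' @ 7: {9,10}
'c' @ 8: {7,8,11}  (accept∈set)
'c' @ 9: {9,10}
'c' @ 10: {7,8,11}  (accept∈set)
final: {7,8,11}; accept 7 in set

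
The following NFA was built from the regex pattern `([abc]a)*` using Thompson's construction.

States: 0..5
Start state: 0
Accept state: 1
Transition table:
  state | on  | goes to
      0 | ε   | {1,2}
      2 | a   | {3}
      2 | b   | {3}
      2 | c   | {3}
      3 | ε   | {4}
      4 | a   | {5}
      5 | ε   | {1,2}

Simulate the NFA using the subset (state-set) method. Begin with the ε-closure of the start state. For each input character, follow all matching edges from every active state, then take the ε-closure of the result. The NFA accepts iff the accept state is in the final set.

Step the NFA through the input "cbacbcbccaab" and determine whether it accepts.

Answer: REJECT

Derivation:
initial (ε-close {0}): {0,1,2}
'c' @ 1: {3,4}
'b' @ 2: {}  — state set empty
rest 'acbcbccaab' ignored (set empty)
final: {}; accept 1 not in set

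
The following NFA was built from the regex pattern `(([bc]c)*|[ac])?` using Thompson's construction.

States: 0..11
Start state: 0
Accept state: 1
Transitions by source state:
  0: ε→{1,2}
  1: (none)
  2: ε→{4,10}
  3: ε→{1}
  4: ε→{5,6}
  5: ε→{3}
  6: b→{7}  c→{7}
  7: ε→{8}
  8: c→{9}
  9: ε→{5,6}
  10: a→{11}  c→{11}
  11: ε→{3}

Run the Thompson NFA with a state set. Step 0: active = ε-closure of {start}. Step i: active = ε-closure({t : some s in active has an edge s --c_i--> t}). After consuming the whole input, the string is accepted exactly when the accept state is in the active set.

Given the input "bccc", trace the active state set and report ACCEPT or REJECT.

Answer: ACCEPT

Derivation:
initial (ε-close {0}): {0,1,2,3,4,5,6,10}
'b' @ 1: {7,8}
'c' @ 2: {1,3,5,6,9}  ✓accept
'c' @ 3: {7,8}
'c' @ 4: {1,3,5,6,9}  ✓accept
end set {1,3,5,6,9} — state 1 in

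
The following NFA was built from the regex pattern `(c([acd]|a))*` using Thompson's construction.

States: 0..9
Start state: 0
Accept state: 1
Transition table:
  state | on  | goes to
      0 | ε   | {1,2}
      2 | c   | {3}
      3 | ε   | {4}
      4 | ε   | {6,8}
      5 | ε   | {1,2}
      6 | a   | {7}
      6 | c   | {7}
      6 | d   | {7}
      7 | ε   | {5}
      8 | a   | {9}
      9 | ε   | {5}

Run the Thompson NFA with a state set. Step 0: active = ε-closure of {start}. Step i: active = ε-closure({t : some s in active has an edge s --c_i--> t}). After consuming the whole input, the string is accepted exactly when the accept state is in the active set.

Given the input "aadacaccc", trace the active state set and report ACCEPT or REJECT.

start: ε-closure({0}) = {0,1,2}
'a' @ 1: {}  — dead — no transitions
rest 'adacaccc' ignored (set empty)
end set {} — state 1 not in

Answer: REJECT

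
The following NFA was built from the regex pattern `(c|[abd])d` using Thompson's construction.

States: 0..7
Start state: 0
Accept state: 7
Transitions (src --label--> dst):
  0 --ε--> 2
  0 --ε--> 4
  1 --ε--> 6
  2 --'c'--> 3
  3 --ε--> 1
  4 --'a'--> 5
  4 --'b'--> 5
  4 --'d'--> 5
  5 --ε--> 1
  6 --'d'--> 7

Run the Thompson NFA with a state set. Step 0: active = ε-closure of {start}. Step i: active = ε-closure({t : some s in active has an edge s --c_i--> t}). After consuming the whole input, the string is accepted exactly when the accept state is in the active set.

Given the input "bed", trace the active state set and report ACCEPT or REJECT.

Answer: REJECT

Derivation:
S₀ = ε-closure({0}) = {0,2,4}
'b' @ 1: {1,5,6}
'e' @ 2: {}  — no active states
rest 'd' ignored (set empty)
end set {} — state 7 not in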